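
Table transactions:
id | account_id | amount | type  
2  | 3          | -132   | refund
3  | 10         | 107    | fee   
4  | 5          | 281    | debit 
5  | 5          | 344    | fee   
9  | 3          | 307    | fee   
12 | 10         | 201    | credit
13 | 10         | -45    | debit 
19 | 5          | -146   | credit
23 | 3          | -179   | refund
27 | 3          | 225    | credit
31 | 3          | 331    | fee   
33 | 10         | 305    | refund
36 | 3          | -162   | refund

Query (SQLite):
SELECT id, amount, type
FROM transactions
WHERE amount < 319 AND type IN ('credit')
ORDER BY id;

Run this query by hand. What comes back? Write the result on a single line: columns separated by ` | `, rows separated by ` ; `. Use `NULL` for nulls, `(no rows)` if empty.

amount < 319: ids {2, 3, 4, 9, 12, 13, 19, 23, 27, 33, 36}
type IN ('credit'): ids {12, 19, 27}
Combine with AND.

12 | 201 | credit ; 19 | -146 | credit ; 27 | 225 | credit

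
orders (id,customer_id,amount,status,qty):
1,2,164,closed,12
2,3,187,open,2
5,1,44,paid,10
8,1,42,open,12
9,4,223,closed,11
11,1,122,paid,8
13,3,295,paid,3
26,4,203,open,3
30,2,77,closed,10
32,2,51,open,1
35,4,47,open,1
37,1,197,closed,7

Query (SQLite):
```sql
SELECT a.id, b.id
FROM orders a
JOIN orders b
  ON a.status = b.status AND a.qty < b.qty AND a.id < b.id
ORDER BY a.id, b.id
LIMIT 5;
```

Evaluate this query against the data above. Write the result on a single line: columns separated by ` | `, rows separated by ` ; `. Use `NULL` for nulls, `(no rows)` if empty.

2 | 8 ; 2 | 26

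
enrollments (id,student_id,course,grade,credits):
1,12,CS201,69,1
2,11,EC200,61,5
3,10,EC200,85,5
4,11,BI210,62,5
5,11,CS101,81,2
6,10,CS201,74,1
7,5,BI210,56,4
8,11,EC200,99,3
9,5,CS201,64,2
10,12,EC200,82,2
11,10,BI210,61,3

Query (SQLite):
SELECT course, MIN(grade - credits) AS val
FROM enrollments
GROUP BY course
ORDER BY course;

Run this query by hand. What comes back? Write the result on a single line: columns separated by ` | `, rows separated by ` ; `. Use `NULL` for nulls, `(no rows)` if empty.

For each row compute grade - credits.
Group by course; take MIN of the expression per group.
  BI210: ids {4, 7, 11} → MIN(grade - credits)=52
  CS101: ids {5} → MIN(grade - credits)=79
  CS201: ids {1, 6, 9} → MIN(grade - credits)=62
  EC200: ids {2, 3, 8, 10} → MIN(grade - credits)=56

BI210 | 52 ; CS101 | 79 ; CS201 | 62 ; EC200 | 56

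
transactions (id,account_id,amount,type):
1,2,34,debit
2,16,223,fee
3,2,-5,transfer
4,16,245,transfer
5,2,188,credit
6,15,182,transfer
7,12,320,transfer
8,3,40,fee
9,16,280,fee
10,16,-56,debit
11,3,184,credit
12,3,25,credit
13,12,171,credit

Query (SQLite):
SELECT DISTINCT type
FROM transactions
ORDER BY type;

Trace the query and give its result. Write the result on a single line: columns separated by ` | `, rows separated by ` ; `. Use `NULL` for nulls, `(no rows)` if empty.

Collect distinct type values from transactions.

credit ; debit ; fee ; transfer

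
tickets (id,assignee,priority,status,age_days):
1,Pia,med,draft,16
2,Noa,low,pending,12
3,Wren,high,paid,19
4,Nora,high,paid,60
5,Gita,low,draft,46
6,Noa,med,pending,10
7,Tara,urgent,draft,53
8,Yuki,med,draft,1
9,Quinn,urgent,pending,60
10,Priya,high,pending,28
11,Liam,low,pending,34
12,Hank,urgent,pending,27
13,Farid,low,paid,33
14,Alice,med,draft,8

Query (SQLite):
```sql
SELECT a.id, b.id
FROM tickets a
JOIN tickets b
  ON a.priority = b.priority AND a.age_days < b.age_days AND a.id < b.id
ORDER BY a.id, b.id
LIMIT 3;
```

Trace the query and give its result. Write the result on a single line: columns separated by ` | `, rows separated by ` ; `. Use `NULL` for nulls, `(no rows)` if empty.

Pairs (a,b) with same priority, a.age_days < b.age_days, a.id < b.id.
priority groups: high:{3,4,10} low:{2,5,11,13} med:{1,6,8,14} urgent:{7,9,12}
Ordered by (a.id, b.id); first 3.

2 | 5 ; 2 | 11 ; 2 | 13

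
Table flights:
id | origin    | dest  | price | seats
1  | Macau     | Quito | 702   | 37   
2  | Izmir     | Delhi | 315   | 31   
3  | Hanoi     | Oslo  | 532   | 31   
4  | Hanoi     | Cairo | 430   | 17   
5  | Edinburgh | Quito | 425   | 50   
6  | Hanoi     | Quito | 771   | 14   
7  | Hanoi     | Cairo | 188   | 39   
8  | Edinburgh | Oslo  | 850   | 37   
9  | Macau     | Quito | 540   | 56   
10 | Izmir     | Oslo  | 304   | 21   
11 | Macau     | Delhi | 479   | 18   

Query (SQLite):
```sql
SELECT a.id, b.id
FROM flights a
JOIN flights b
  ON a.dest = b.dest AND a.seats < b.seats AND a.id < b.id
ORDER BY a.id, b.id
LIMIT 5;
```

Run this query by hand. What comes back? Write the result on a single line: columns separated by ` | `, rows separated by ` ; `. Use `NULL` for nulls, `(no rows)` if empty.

Pairs (a,b) with same dest, a.seats < b.seats, a.id < b.id.
dest groups: Cairo:{4,7} Delhi:{2,11} Oslo:{3,8,10} Quito:{1,5,6,9}
Ordered by (a.id, b.id); first 5.

1 | 5 ; 1 | 9 ; 3 | 8 ; 4 | 7 ; 5 | 9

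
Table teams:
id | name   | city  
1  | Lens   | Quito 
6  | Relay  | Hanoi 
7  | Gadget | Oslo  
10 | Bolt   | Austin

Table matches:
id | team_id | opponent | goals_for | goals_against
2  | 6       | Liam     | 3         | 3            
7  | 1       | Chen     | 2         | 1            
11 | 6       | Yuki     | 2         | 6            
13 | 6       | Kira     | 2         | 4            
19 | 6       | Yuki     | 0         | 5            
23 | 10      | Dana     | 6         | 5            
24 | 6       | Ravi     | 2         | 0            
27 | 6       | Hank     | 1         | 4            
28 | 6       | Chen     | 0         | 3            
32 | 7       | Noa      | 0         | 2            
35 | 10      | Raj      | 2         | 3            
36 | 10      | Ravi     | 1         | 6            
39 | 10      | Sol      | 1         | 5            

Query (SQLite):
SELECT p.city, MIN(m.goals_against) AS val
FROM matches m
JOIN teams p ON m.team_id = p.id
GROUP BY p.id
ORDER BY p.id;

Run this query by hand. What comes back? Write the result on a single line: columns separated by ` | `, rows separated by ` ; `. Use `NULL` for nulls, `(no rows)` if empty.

Join each matches row to its teams via team_id.
Group joined rows by teams.id; compute MIN(m.goals_against) per group.
  1: ids {7} → MIN(m.goals_against)=1
  6: ids {2, 11, 13, 19, 24, 27, 28} → MIN(m.goals_against)=0
  7: ids {32} → MIN(m.goals_against)=2
  10: ids {23, 35, 36, 39} → MIN(m.goals_against)=3

Quito | 1 ; Hanoi | 0 ; Oslo | 2 ; Austin | 3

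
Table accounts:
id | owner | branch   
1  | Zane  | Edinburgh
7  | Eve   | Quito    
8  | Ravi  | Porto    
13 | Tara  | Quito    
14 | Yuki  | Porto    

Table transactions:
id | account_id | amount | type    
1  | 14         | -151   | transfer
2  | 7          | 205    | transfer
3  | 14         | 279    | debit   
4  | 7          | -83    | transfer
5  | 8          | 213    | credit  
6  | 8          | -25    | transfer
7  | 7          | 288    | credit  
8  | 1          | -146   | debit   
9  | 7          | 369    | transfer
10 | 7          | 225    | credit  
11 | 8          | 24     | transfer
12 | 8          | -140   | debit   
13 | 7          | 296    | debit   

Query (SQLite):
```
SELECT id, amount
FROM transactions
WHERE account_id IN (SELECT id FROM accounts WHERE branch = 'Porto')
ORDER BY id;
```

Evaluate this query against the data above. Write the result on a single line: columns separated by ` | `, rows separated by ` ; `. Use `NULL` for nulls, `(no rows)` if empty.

Inner query: accounts.id where branch = 'Porto'.
Outer: keep transactions rows whose account_id is in that set.
Inner query → {8, 14}

1 | -151 ; 3 | 279 ; 5 | 213 ; 6 | -25 ; 11 | 24 ; 12 | -140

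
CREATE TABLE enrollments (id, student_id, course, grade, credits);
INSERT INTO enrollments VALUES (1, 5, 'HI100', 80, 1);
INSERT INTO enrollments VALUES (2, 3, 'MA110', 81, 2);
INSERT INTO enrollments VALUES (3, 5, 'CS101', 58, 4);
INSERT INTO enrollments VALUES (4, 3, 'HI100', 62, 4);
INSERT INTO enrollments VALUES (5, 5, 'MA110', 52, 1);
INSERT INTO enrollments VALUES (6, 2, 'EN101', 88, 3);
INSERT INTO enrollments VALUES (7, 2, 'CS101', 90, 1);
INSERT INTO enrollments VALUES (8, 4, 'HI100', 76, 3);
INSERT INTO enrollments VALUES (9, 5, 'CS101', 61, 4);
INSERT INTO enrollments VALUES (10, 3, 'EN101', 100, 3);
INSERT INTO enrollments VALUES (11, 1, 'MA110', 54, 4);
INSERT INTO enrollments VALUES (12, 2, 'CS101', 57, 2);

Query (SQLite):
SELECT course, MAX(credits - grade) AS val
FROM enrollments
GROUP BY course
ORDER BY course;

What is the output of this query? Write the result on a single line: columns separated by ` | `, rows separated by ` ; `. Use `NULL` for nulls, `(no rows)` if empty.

For each row compute credits - grade.
Group by course; take MAX of the expression per group.
  CS101: ids {3, 7, 9, 12} → MAX(credits - grade)=-54
  EN101: ids {6, 10} → MAX(credits - grade)=-85
  HI100: ids {1, 4, 8} → MAX(credits - grade)=-58
  MA110: ids {2, 5, 11} → MAX(credits - grade)=-50

CS101 | -54 ; EN101 | -85 ; HI100 | -58 ; MA110 | -50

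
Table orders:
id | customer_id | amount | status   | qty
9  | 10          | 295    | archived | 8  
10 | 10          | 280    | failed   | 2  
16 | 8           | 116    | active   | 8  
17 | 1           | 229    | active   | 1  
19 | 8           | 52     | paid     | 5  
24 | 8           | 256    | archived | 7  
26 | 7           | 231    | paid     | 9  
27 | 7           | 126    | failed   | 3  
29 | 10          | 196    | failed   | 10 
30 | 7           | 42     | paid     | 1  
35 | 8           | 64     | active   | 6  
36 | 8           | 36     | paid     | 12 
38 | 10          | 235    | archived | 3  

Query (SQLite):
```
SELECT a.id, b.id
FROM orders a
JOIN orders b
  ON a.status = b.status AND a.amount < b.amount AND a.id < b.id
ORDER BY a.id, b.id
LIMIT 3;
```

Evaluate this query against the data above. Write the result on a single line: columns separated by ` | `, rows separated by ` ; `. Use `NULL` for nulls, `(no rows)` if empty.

16 | 17 ; 19 | 26 ; 27 | 29

Pairs (a,b) with same status, a.amount < b.amount, a.id < b.id.
status groups: active:{16,17,35} archived:{9,24,38} failed:{10,27,29} paid:{19,26,30,36}
Ordered by (a.id, b.id); first 3.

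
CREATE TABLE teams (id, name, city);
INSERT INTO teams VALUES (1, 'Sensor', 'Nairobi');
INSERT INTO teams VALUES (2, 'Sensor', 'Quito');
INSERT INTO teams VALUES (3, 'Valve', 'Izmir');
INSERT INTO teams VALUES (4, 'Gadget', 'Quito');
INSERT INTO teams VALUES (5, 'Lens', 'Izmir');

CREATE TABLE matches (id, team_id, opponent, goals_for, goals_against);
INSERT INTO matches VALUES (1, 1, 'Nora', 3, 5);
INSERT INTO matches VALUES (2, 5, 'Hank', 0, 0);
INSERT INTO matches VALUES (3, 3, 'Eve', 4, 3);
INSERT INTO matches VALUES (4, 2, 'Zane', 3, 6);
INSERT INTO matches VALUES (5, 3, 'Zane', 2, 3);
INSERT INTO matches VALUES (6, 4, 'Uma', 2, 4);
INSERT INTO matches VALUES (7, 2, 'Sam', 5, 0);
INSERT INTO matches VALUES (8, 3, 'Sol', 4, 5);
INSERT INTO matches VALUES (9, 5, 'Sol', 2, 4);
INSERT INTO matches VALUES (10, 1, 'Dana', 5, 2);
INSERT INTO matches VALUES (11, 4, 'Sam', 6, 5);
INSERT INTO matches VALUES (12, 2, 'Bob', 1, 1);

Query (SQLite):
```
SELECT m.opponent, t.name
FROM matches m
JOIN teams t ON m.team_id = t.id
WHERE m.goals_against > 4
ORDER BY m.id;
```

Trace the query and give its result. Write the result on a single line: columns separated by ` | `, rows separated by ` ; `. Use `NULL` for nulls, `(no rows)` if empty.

Each matches row matches the teams row where team_id = teams.id.
Then keep rows with m.goals_against > 4.

Nora | Sensor ; Zane | Sensor ; Sol | Valve ; Sam | Gadget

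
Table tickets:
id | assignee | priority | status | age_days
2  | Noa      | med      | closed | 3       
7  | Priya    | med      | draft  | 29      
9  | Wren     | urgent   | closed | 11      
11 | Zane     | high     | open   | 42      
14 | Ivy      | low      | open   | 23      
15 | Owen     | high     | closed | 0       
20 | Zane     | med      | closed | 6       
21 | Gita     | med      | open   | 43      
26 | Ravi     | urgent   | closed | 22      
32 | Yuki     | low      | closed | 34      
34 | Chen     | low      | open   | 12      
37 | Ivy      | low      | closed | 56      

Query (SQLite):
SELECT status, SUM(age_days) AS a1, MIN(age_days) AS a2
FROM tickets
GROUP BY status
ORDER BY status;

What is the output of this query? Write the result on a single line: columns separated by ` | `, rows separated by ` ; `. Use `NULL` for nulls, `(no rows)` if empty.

closed | 132 | 0 ; draft | 29 | 29 ; open | 120 | 12

Group tickets by status.
Per group compute: SUM(age_days), MIN(age_days).
  closed: ids {2, 9, 15, 20, 26, 32, 37} → SUM(age_days)=132, MIN(age_days)=0
  draft: ids {7} → SUM(age_days)=29, MIN(age_days)=29
  open: ids {11, 14, 21, 34} → SUM(age_days)=120, MIN(age_days)=12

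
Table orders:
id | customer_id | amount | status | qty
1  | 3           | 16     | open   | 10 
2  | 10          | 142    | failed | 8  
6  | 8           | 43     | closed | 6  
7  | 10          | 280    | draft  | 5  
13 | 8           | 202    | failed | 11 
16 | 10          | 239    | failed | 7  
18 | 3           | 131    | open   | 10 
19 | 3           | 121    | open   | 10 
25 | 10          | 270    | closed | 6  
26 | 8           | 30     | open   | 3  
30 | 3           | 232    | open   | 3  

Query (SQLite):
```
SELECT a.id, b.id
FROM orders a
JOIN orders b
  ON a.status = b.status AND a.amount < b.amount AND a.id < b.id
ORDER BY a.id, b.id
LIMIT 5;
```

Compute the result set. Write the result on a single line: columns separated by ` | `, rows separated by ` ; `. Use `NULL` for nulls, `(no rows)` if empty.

1 | 18 ; 1 | 19 ; 1 | 26 ; 1 | 30 ; 2 | 13

Pairs (a,b) with same status, a.amount < b.amount, a.id < b.id.
status groups: closed:{6,25} draft:{7} failed:{2,13,16} open:{1,18,19,26,30}
Ordered by (a.id, b.id); first 5.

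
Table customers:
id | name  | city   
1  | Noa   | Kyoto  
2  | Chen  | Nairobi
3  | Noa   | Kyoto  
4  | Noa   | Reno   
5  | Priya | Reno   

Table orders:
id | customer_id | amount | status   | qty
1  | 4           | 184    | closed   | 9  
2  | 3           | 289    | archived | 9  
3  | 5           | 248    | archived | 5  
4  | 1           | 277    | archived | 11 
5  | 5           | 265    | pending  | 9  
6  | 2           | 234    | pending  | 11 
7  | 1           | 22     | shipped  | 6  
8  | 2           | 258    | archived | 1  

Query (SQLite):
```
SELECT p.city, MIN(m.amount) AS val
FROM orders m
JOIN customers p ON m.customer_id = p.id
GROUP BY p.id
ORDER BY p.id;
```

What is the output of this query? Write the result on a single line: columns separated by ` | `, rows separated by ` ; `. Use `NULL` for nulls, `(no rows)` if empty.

Join each orders row to its customers via customer_id.
Group joined rows by customers.id; compute MIN(m.amount) per group.
  1: ids {4, 7} → MIN(m.amount)=22
  2: ids {6, 8} → MIN(m.amount)=234
  3: ids {2} → MIN(m.amount)=289
  4: ids {1} → MIN(m.amount)=184
  5: ids {3, 5} → MIN(m.amount)=248

Kyoto | 22 ; Nairobi | 234 ; Kyoto | 289 ; Reno | 184 ; Reno | 248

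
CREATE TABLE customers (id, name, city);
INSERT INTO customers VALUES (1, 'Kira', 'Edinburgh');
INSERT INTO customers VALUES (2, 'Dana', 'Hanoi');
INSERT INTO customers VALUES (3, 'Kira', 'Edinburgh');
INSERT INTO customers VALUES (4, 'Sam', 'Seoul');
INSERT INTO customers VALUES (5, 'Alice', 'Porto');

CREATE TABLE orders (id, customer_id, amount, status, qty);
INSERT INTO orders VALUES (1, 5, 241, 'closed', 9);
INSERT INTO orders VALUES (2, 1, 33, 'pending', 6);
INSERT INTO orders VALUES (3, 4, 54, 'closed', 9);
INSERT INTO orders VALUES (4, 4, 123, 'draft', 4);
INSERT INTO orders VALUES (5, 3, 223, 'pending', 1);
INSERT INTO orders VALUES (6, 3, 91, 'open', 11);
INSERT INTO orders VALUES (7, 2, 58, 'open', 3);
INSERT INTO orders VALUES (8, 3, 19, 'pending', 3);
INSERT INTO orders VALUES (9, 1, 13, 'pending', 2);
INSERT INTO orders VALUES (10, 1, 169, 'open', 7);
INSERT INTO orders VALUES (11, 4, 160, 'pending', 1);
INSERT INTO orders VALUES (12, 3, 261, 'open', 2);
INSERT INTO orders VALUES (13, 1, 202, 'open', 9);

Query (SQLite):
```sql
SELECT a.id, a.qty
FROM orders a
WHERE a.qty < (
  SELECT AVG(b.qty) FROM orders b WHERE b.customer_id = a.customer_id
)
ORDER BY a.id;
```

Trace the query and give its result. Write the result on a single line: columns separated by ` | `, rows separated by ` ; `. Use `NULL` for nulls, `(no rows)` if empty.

4 | 4 ; 5 | 1 ; 8 | 3 ; 9 | 2 ; 11 | 1 ; 12 | 2

For each orders row a, compute AVG(qty) over rows sharing a.customer_id.
Keep row a if a.qty < that per-group AVG.
  customer_id=1: AVG(qty) = 6.0
  customer_id=2: AVG(qty) = 3.0
  customer_id=3: AVG(qty) = 4.25
  customer_id=4: AVG(qty) = 4.666667
  customer_id=5: AVG(qty) = 9.0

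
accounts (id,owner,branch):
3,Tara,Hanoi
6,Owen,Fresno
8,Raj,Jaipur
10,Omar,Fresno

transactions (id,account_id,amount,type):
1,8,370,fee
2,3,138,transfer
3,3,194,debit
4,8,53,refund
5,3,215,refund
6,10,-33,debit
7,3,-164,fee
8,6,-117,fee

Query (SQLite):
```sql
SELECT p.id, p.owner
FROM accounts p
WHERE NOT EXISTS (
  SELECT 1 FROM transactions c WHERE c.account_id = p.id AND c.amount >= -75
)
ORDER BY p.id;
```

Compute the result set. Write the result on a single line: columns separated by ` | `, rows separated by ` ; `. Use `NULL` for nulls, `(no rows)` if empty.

6 | Owen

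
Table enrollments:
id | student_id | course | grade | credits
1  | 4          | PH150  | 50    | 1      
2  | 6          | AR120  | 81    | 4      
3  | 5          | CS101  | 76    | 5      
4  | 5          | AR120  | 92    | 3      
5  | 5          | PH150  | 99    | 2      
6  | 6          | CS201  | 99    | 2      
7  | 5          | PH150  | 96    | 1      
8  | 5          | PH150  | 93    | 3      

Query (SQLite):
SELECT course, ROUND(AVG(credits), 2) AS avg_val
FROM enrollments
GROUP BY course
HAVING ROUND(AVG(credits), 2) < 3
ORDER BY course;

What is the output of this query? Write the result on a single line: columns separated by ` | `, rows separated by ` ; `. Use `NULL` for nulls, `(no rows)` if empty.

Partition enrollments by course; compute ROUND(AVG(credits), 2) within each group.
HAVING: keep groups where ROUND(AVG(credits), 2) < 3.
  AR120: ids {2, 4} → ROUND(AVG(credits), 2)=3.5
  CS101: ids {3} → ROUND(AVG(credits), 2)=5
  CS201: ids {6} → ROUND(AVG(credits), 2)=2
  PH150: ids {1, 5, 7, 8} → ROUND(AVG(credits), 2)=1.75

CS201 | 2 ; PH150 | 1.75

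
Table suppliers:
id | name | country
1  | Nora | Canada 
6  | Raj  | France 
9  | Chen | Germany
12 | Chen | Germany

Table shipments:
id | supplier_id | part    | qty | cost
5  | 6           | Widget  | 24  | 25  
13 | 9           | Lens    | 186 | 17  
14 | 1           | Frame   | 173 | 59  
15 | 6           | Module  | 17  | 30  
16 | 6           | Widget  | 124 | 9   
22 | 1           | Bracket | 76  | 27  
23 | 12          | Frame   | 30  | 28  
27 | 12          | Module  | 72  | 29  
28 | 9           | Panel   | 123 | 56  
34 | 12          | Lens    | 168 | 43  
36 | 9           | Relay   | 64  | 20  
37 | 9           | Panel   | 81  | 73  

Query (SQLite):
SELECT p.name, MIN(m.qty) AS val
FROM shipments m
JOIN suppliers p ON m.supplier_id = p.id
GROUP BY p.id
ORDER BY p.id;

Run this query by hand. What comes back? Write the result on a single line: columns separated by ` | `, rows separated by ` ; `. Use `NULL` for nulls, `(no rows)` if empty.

Nora | 76 ; Raj | 17 ; Chen | 64 ; Chen | 30

Join each shipments row to its suppliers via supplier_id.
Group joined rows by suppliers.id; compute MIN(m.qty) per group.
  1: ids {14, 22} → MIN(m.qty)=76
  6: ids {5, 15, 16} → MIN(m.qty)=17
  9: ids {13, 28, 36, 37} → MIN(m.qty)=64
  12: ids {23, 27, 34} → MIN(m.qty)=30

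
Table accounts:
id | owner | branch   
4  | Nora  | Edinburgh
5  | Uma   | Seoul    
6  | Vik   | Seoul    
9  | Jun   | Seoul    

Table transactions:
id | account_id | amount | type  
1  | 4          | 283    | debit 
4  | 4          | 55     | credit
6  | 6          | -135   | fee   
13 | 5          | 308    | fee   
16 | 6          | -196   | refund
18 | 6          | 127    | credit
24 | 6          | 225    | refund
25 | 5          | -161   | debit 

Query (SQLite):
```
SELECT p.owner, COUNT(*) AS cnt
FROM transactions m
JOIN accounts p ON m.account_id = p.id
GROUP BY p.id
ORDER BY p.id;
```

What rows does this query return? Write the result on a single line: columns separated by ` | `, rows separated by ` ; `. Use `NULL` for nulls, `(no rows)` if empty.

Join each transactions row to its accounts via account_id.
Group joined rows by accounts.id; compute COUNT(*) per group.
  4: ids {1, 4} → COUNT(*)=2
  5: ids {13, 25} → COUNT(*)=2
  6: ids {6, 16, 18, 24} → COUNT(*)=4

Nora | 2 ; Uma | 2 ; Vik | 4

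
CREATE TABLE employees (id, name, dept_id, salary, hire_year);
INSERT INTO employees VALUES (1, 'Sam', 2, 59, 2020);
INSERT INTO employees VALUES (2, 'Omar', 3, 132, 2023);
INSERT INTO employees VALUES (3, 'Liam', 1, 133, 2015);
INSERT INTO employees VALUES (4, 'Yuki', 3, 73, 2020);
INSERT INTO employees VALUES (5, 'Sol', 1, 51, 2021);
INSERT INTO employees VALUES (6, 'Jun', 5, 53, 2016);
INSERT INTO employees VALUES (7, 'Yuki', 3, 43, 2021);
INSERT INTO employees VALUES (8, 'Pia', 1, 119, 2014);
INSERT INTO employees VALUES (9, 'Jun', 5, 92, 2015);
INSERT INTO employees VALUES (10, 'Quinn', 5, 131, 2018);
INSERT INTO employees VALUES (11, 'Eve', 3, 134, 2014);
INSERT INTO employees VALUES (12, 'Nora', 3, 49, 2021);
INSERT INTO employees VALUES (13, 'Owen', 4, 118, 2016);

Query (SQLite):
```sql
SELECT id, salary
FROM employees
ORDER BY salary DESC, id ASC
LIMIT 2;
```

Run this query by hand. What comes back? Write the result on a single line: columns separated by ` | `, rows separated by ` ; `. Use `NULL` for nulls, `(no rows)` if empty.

11 | 134 ; 3 | 133

Sort by salary desc, tiebreak id asc: (134, id=11), (133, id=3), (132, id=2), (131, id=10), (119, id=8) …. Take first 2.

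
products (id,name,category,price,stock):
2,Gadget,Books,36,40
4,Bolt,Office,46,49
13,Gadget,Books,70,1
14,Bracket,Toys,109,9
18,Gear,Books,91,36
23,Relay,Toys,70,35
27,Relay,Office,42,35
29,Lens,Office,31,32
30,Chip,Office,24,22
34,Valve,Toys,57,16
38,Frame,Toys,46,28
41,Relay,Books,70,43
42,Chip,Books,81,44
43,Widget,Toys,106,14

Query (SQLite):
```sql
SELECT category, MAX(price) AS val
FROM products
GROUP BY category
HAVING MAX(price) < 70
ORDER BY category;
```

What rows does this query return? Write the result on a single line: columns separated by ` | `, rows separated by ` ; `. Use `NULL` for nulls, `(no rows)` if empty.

Partition products by category; compute MAX(price) within each group.
HAVING: keep groups where MAX(price) < 70.
  Books: ids {2, 13, 18, 41, 42} → MAX(price)=91
  Office: ids {4, 27, 29, 30} → MAX(price)=46
  Toys: ids {14, 23, 34, 38, 43} → MAX(price)=109

Office | 46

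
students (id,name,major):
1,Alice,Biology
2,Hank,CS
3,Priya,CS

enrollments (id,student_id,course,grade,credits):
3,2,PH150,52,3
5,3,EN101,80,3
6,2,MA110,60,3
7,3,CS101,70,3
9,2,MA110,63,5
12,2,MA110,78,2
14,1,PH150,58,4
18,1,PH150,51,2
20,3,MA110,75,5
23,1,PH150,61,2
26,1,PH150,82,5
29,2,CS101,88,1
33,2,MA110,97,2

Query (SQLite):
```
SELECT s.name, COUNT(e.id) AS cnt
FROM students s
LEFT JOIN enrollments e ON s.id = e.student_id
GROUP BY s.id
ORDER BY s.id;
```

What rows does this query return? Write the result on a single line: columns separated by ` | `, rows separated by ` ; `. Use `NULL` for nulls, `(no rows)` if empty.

LEFT JOIN keeps every students row; unmatched ones get NULL for enrollments columns.
Group by students.id and compute COUNT(e.id). COUNT(col) of an all-NULL group is 0.
  1: ids {14, 18, 23, 26} → COUNT(e.id)=4
  2: ids {3, 6, 9, 12, 29, 33} → COUNT(e.id)=6
  3: ids {5, 7, 20} → COUNT(e.id)=3

Alice | 4 ; Hank | 6 ; Priya | 3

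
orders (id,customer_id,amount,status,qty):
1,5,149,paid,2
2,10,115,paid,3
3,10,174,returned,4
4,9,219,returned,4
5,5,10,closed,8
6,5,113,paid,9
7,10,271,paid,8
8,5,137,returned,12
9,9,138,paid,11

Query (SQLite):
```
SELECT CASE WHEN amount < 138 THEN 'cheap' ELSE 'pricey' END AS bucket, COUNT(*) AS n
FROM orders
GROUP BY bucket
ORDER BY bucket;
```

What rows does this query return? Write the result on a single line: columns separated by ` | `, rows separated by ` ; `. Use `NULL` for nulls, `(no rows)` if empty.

Bucket rows by amount < 138 → 'cheap' else 'pricey'; count each bucket.

cheap | 4 ; pricey | 5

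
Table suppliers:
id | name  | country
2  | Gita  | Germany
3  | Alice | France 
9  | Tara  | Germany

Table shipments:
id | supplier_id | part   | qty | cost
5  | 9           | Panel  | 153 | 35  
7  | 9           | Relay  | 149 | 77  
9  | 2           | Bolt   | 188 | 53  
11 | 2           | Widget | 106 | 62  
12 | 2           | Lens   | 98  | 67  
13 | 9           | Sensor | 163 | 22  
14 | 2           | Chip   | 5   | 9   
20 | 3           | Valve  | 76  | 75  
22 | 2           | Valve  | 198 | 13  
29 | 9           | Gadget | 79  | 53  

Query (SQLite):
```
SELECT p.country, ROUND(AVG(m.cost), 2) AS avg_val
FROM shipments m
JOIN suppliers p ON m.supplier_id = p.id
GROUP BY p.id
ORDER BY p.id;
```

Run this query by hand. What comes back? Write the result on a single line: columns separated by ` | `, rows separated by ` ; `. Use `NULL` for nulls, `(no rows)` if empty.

Join each shipments row to its suppliers via supplier_id.
Group joined rows by suppliers.id; compute ROUND(AVG(m.cost), 2) per group.
  2: ids {9, 11, 12, 14, 22} → ROUND(AVG(m.cost), 2)=40.8
  3: ids {20} → ROUND(AVG(m.cost), 2)=75
  9: ids {5, 7, 13, 29} → ROUND(AVG(m.cost), 2)=46.75

Germany | 40.8 ; France | 75 ; Germany | 46.75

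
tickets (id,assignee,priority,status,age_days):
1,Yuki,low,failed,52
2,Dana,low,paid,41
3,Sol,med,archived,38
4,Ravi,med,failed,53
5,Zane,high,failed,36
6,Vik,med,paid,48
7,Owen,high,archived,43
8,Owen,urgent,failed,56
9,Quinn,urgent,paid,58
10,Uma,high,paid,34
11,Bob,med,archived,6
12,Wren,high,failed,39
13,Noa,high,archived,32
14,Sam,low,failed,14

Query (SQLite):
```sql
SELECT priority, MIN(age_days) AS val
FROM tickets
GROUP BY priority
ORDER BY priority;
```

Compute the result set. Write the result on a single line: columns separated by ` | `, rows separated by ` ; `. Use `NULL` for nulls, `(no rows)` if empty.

high | 32 ; low | 14 ; med | 6 ; urgent | 56

Partition tickets by priority; compute MIN(age_days) within each group.
  high: ids {5, 7, 10, 12, 13} → MIN(age_days)=32
  low: ids {1, 2, 14} → MIN(age_days)=14
  med: ids {3, 4, 6, 11} → MIN(age_days)=6
  urgent: ids {8, 9} → MIN(age_days)=56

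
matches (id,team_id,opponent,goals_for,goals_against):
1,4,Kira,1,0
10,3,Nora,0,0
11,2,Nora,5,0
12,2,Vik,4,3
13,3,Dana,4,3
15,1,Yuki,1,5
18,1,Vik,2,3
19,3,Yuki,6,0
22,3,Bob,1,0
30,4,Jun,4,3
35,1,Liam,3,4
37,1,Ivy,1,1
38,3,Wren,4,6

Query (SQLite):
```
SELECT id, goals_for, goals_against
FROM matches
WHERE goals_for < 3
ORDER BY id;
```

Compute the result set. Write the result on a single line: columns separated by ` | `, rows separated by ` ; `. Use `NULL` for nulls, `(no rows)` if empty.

1 | 1 | 0 ; 10 | 0 | 0 ; 15 | 1 | 5 ; 18 | 2 | 3 ; 22 | 1 | 0 ; 37 | 1 | 1

goals_for < 3: ids {1, 10, 15, 18, 22, 37}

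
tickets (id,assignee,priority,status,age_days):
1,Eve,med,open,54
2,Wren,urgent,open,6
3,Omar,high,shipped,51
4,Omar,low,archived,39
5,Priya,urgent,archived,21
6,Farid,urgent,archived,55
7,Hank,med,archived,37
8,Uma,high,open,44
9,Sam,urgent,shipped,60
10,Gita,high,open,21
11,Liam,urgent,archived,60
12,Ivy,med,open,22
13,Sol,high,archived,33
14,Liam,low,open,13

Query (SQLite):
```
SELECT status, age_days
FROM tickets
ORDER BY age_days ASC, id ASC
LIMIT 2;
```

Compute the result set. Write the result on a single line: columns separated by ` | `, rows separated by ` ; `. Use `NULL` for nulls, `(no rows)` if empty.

open | 6 ; open | 13

Sort by age_days asc, tiebreak id asc: (6, id=2), (13, id=14), (21, id=5), (21, id=10), (22, id=12) …. Take first 2.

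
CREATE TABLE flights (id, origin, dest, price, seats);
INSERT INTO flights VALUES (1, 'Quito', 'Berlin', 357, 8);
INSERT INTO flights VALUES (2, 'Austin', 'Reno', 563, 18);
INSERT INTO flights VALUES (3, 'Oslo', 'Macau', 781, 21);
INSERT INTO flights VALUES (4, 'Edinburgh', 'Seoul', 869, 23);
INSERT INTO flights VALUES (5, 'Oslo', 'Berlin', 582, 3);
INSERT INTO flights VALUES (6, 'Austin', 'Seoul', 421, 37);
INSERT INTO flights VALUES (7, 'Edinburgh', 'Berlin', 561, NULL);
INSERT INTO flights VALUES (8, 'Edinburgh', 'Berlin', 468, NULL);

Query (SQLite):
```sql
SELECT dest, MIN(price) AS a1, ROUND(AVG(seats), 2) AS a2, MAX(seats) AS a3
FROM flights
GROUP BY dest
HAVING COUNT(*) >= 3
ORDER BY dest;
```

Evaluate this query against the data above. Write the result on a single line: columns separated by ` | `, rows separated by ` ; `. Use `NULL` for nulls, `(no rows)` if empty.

Berlin | 357 | 5.5 | 8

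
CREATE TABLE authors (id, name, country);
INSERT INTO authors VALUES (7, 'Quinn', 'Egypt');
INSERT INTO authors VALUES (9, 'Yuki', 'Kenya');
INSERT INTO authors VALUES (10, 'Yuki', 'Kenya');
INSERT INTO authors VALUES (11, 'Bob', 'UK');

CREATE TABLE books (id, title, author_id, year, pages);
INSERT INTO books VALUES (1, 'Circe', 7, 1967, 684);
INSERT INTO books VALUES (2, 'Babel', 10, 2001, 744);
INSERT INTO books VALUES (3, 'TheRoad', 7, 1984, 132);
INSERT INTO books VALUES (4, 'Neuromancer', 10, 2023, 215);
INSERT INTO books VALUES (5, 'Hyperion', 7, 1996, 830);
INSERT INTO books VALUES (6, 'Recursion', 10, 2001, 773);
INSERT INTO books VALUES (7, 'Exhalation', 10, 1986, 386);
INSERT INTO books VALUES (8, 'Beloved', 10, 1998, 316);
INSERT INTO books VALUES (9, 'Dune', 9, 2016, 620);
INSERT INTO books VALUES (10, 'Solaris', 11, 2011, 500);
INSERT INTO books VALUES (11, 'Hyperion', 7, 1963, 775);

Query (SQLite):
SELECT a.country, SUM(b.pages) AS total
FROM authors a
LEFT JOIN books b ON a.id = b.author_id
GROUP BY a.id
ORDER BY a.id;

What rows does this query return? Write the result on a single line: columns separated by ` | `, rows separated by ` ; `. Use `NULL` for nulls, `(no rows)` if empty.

Egypt | 2421 ; Kenya | 620 ; Kenya | 2434 ; UK | 500

LEFT JOIN keeps every authors row; unmatched ones get NULL for books columns.
Group by authors.id and compute SUM(b.pages). SUM over an all-NULL group is NULL.
  7: ids {1, 3, 5, 11} → SUM(b.pages)=2421
  9: ids {9} → SUM(b.pages)=620
  10: ids {2, 4, 6, 7, 8} → SUM(b.pages)=2434
  11: ids {10} → SUM(b.pages)=500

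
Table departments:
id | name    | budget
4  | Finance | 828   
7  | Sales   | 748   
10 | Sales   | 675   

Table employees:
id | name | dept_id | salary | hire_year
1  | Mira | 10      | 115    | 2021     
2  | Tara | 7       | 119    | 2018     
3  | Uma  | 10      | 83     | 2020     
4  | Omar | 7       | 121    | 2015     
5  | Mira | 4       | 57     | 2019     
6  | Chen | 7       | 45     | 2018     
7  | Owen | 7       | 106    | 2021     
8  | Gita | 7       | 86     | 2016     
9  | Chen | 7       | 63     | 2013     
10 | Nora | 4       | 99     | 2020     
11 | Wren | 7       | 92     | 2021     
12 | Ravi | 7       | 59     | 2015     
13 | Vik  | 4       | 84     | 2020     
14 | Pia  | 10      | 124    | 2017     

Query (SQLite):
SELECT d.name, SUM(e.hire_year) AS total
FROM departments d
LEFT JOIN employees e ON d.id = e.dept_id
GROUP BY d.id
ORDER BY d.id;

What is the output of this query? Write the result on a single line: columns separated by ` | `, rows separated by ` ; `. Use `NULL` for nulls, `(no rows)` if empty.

Finance | 6059 ; Sales | 16137 ; Sales | 6058

LEFT JOIN keeps every departments row; unmatched ones get NULL for employees columns.
Group by departments.id and compute SUM(e.hire_year). SUM over an all-NULL group is NULL.
  4: ids {5, 10, 13} → SUM(e.hire_year)=6059
  7: ids {2, 4, 6, 7, 8, 9, 11, 12} → SUM(e.hire_year)=16137
  10: ids {1, 3, 14} → SUM(e.hire_year)=6058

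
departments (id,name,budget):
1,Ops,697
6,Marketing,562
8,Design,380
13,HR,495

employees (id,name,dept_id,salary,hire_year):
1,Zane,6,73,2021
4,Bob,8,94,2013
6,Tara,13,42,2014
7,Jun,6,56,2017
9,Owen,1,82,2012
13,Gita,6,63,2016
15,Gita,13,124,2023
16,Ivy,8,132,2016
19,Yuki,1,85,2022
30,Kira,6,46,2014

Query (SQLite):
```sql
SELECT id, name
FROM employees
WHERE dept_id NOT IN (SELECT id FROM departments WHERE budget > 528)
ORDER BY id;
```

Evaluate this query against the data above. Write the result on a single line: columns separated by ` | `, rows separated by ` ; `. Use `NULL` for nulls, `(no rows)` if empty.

4 | Bob ; 6 | Tara ; 15 | Gita ; 16 | Ivy

Inner query: departments.id where budget > 528.
Outer: keep employees rows whose dept_id is not in that set.
Inner query → {1, 6}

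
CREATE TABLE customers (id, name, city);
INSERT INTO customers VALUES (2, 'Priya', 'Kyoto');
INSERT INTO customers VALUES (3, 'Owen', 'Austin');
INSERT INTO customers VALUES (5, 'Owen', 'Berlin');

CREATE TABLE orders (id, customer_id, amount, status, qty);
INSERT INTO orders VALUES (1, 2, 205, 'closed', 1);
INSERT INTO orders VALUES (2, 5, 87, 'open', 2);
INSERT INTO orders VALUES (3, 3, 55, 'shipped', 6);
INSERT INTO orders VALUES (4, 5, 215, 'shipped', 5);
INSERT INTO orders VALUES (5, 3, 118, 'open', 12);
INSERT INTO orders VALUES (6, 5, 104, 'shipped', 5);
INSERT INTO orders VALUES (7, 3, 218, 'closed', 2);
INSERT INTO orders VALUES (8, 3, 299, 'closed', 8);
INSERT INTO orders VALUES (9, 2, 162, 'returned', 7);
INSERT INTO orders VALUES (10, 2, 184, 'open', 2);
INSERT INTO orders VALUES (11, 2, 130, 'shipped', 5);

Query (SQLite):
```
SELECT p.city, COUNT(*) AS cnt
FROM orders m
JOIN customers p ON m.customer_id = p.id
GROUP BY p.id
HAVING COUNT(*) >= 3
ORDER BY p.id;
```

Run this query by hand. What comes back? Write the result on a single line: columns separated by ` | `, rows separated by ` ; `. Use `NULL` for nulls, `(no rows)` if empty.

Kyoto | 4 ; Austin | 4 ; Berlin | 3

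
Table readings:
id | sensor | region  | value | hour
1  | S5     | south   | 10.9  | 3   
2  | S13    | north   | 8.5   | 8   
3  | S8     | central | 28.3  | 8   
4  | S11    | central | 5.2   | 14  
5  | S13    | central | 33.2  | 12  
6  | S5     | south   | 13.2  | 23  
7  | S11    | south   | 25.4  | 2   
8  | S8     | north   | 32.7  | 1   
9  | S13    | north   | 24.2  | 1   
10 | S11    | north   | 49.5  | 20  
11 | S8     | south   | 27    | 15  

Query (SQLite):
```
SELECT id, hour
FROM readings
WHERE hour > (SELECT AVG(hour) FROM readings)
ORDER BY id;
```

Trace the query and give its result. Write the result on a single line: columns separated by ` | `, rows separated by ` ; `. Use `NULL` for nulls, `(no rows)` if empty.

4 | 14 ; 5 | 12 ; 6 | 23 ; 10 | 20 ; 11 | 15

Scalar subquery: AVG(hour) over all readings rows = 9.727273 (≈; comparison uses full precision).
Keep rows where hour > that value.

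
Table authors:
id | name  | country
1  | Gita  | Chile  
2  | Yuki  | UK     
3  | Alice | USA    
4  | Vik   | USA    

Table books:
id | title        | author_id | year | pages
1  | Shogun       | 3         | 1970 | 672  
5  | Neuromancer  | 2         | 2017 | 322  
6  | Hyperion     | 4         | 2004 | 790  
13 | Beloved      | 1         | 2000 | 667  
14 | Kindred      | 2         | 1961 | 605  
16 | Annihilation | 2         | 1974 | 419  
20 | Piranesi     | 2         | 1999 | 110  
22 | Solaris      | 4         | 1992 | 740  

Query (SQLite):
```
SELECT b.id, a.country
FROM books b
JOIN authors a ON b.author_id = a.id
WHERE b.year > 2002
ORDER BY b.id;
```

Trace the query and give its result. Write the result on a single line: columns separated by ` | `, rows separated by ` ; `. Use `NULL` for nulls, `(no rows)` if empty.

5 | UK ; 6 | USA

Each books row matches the authors row where author_id = authors.id.
Then keep rows with b.year > 2002.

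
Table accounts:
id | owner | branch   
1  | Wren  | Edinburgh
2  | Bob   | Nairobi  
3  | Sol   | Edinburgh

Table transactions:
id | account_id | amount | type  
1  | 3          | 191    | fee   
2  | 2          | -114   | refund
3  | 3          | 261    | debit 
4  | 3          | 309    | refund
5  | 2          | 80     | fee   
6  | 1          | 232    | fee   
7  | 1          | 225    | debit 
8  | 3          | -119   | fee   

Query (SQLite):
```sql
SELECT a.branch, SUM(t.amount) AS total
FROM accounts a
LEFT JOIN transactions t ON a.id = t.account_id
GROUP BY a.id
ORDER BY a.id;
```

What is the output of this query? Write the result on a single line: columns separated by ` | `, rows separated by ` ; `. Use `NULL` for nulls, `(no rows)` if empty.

LEFT JOIN keeps every accounts row; unmatched ones get NULL for transactions columns.
Group by accounts.id and compute SUM(t.amount). SUM over an all-NULL group is NULL.
  1: ids {6, 7} → SUM(t.amount)=457
  2: ids {2, 5} → SUM(t.amount)=-34
  3: ids {1, 3, 4, 8} → SUM(t.amount)=642

Edinburgh | 457 ; Nairobi | -34 ; Edinburgh | 642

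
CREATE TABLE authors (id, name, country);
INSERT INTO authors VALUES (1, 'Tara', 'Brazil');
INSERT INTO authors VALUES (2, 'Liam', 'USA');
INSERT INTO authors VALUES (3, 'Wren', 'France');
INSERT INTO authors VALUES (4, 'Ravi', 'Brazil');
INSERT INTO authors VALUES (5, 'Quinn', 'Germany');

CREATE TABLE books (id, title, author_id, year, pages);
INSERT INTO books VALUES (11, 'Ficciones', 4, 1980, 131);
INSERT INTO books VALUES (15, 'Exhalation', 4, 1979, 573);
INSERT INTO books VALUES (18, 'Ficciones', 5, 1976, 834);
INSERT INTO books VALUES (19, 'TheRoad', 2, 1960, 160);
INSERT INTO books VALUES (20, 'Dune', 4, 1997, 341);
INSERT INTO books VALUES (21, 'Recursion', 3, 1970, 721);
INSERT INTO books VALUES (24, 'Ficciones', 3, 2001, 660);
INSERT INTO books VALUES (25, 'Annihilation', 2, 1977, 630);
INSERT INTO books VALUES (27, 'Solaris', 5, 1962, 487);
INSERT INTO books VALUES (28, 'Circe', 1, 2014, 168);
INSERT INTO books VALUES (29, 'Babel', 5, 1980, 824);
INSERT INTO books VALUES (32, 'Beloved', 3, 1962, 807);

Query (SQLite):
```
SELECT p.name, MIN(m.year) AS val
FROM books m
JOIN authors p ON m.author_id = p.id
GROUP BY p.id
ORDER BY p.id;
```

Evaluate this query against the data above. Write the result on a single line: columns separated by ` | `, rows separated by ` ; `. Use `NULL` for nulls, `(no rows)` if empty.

Join each books row to its authors via author_id.
Group joined rows by authors.id; compute MIN(m.year) per group.
  1: ids {28} → MIN(m.year)=2014
  2: ids {19, 25} → MIN(m.year)=1960
  3: ids {21, 24, 32} → MIN(m.year)=1962
  4: ids {11, 15, 20} → MIN(m.year)=1979
  5: ids {18, 27, 29} → MIN(m.year)=1962

Tara | 2014 ; Liam | 1960 ; Wren | 1962 ; Ravi | 1979 ; Quinn | 1962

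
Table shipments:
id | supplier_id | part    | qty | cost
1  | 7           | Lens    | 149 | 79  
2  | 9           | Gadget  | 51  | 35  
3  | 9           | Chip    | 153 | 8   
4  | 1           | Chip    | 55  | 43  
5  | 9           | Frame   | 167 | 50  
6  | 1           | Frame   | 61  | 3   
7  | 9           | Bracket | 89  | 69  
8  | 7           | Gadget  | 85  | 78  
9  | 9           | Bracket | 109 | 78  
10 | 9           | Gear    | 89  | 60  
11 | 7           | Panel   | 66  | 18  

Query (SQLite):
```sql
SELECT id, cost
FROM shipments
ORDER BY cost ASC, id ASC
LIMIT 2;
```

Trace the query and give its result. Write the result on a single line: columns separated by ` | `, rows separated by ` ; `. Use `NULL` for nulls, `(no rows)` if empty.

Sort by cost asc, tiebreak id asc: (3, id=6), (8, id=3), (18, id=11), (35, id=2), (43, id=4) …. Take first 2.

6 | 3 ; 3 | 8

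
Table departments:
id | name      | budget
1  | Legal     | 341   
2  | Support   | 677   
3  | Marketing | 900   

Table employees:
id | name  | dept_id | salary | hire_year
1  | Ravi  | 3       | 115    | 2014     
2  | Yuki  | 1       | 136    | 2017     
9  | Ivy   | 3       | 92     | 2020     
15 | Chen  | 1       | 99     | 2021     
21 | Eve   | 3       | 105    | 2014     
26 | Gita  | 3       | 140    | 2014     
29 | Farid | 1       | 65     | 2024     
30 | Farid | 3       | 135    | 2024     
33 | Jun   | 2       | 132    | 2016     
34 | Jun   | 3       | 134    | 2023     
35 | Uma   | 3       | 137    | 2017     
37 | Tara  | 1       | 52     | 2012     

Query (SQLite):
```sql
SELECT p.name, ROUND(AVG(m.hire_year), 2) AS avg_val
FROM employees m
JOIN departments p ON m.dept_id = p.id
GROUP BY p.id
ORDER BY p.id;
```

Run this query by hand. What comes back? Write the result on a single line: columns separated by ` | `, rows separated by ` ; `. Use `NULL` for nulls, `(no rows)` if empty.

Legal | 2018.5 ; Support | 2016 ; Marketing | 2018

Join each employees row to its departments via dept_id.
Group joined rows by departments.id; compute ROUND(AVG(m.hire_year), 2) per group.
  1: ids {2, 15, 29, 37} → ROUND(AVG(m.hire_year), 2)=2018.5
  2: ids {33} → ROUND(AVG(m.hire_year), 2)=2016
  3: ids {1, 9, 21, 26, 30, 34, 35} → ROUND(AVG(m.hire_year), 2)=2018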